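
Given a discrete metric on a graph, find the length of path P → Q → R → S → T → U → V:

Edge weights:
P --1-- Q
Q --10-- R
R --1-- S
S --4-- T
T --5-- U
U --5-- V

Arc length = 1 + 10 + 1 + 4 + 5 + 5 = 26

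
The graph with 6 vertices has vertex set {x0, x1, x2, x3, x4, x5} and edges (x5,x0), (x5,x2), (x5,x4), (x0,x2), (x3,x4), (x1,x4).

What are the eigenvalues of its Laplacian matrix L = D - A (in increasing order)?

Degrees: deg(x0) = 2, deg(x1) = 1, deg(x2) = 2, deg(x3) = 1, deg(x4) = 3, deg(x5) = 3.
L = D − A with rows/columns ordered (x0, x1, x2, x3, x4, x5):
  [ 2,  0, -1,  0,  0, -1]
  [ 0,  1,  0,  0, -1,  0]
  [-1,  0,  2,  0,  0, -1]
  [ 0,  0,  0,  1, -1,  0]
  [ 0, -1,  0, -1,  3, -1]
  [-1,  0, -1,  0, -1,  3]
Characteristic polynomial: det(λI − L) = λ(λ² − 5λ + 2)(λ − 1)(λ − 3)².
Roots: λ = 0; (λ² − 5λ + 2) = 0 ⇒ λ = (5 ± √17)/2 ≈ 0.4384, 4.5616; (λ − 1) = 0 ⇒ λ = 1; (λ − 3) = 0 ⇒ λ = 3 (multiplicity 2).
(Check: the roots sum (with multiplicity) to 12, matching trace L = Σdeg = 2·6 = 12.)
Laplacian eigenvalues (increasing order): [0.0, 0.4384, 1.0, 3.0, 3.0, 4.5616]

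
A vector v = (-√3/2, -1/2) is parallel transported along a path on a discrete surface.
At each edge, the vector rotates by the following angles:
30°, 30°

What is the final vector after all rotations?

Total rotation: 30° + 30° = 60°. Final vector: (0, -1)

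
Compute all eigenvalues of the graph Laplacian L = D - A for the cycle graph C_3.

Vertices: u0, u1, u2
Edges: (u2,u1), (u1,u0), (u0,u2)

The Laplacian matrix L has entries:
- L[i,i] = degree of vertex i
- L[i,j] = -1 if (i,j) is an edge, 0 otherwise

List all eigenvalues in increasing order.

The cycle graph C_n has Laplacian eigenvalues λ_k = 2 − 2cos(2πk/n), k = 0, 1, …, n−1. Here n = 3:
k=0: 2 − 2cos(0) = 0.0; k=1: 2 − 2cos(2π/3) = 3.0; k=2: 2 − 2cos(4π/3) = 3.0.
Laplacian eigenvalues (increasing order): [0.0, 3.0, 3.0]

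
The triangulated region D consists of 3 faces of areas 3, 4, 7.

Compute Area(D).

3 + 4 + 7 = 14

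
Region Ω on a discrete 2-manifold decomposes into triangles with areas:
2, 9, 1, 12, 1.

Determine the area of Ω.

2 + 9 + 1 + 12 + 1 = 25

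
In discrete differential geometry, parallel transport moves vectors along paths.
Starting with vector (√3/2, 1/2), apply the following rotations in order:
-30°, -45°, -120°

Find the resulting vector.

Total rotation: (-30°) + (-45°) + (-120°) = -195° ≡ 165° (mod 360°). Final vector: (-0.9659, -0.2588)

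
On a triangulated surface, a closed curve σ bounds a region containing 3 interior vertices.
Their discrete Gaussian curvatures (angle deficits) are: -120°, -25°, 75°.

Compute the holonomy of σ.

Holonomy = total enclosed curvature = (-120°) + (-25°) + 75° = -70°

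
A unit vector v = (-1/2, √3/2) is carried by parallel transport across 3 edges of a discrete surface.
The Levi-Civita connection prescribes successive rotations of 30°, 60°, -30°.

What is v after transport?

Total rotation: 30° + 60° + (-30°) = 60°. Final vector: (-1, 0)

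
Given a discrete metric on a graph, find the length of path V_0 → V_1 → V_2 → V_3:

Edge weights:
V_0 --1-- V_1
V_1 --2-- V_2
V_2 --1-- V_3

Arc length = 1 + 2 + 1 = 4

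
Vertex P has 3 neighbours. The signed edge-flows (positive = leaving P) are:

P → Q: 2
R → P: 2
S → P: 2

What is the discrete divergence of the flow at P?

Divergence = sum of outgoing flows = 2 + (-2) + (-2) = -2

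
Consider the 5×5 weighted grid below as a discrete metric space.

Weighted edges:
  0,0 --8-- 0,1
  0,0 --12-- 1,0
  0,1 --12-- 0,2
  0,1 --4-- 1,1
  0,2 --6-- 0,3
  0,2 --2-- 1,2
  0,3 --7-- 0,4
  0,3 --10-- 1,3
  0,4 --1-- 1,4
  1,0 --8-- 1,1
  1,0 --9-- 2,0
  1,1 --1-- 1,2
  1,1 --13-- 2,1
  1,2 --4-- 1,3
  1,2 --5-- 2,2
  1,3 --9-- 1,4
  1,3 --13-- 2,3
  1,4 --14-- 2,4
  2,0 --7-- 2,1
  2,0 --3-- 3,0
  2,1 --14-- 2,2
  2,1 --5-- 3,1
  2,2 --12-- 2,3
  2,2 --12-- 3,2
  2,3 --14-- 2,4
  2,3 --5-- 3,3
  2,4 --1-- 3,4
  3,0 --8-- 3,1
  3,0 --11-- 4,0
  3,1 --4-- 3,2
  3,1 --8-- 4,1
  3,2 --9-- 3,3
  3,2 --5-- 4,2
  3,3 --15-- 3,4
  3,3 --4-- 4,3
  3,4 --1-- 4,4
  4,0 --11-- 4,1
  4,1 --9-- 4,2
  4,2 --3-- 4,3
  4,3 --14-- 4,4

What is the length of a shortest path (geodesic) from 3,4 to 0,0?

Shortest path: 3,4 → 2,4 → 1,4 → 1,3 → 1,2 → 1,1 → 0,1 → 0,0, total weight = 41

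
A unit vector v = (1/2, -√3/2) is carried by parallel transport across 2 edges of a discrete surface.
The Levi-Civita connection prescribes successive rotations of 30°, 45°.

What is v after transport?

Total rotation: 30° + 45° = 75°. Final vector: (0.9659, 0.2588)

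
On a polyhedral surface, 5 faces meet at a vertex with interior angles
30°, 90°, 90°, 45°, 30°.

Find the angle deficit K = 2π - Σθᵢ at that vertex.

Sum of angles = 285°. K = 360° - 285° = 75° = 5π/12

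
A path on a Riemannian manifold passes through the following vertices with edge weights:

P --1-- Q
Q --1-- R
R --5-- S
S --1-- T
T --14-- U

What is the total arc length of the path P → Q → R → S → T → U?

Arc length = 1 + 1 + 5 + 1 + 14 = 22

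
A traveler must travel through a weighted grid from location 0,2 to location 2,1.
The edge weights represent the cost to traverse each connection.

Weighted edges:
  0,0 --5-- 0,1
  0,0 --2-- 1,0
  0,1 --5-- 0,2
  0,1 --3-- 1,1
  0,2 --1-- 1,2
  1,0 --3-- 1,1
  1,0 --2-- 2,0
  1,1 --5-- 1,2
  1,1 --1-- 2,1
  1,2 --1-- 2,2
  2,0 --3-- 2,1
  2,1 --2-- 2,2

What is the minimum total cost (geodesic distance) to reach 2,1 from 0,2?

Shortest path: 0,2 → 1,2 → 2,2 → 2,1, total weight = 4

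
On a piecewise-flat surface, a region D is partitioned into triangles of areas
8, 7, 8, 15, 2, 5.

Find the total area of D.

8 + 7 + 8 + 15 + 2 + 5 = 45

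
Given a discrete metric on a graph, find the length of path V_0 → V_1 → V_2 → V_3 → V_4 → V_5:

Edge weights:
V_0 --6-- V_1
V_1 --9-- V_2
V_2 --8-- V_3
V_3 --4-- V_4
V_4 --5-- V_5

Arc length = 6 + 9 + 8 + 4 + 5 = 32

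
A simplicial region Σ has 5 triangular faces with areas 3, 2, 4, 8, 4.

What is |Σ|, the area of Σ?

3 + 2 + 4 + 8 + 4 = 21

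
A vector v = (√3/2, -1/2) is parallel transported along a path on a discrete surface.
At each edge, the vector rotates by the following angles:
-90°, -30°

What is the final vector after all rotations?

Total rotation: (-90°) + (-30°) = -120°. Final vector: (-0.8660, -0.5000)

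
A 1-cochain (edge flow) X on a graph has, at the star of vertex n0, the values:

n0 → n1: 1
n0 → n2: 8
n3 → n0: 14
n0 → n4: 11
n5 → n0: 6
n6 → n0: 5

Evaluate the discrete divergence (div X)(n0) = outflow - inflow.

Divergence = sum of outgoing flows = 1 + 8 + (-14) + 11 + (-6) + (-5) = -5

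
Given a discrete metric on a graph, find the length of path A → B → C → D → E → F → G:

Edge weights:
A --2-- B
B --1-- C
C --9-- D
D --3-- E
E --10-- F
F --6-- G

Arc length = 2 + 1 + 9 + 3 + 10 + 6 = 31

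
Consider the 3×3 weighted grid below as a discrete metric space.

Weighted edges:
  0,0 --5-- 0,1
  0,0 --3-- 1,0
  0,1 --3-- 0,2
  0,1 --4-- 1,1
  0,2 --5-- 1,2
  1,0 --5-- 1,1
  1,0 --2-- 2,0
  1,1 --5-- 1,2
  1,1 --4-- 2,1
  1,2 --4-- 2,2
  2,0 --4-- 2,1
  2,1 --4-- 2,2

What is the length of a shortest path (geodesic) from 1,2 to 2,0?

Shortest path: 1,2 → 2,2 → 2,1 → 2,0, total weight = 12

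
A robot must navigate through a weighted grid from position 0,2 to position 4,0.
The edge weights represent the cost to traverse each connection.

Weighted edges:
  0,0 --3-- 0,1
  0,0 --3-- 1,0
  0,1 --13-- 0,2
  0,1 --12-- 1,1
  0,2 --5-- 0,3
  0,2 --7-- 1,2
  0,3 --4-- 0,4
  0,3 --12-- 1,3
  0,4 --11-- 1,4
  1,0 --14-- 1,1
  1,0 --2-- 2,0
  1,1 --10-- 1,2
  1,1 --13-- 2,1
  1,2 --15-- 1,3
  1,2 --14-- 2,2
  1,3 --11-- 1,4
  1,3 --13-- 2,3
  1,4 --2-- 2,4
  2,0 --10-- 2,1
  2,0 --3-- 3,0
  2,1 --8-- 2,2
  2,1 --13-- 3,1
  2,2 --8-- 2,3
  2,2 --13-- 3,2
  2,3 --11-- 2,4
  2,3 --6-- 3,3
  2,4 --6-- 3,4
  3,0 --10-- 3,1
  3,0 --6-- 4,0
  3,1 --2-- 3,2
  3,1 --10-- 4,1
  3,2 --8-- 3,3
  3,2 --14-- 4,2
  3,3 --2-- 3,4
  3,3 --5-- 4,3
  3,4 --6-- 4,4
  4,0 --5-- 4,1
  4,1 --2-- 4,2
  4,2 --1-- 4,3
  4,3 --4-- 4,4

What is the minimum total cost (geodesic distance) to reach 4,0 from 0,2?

Shortest path: 0,2 → 0,1 → 0,0 → 1,0 → 2,0 → 3,0 → 4,0, total weight = 30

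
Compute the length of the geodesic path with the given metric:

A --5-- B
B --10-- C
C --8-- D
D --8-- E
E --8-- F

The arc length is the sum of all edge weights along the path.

Arc length = 5 + 10 + 8 + 8 + 8 = 39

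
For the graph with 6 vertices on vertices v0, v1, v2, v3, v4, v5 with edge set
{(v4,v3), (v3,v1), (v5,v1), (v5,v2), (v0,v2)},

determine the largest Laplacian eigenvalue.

Degrees: deg(v0) = 1, deg(v1) = 2, deg(v2) = 2, deg(v3) = 2, deg(v4) = 1, deg(v5) = 2.
L = D − A with rows/columns ordered (v0, v1, v2, v3, v4, v5):
  [ 1,  0, -1,  0,  0,  0]
  [ 0,  2,  0, -1,  0, -1]
  [-1,  0,  2,  0,  0, -1]
  [ 0, -1,  0,  2, -1,  0]
  [ 0,  0,  0, -1,  1,  0]
  [ 0, -1, -1,  0,  0,  2]
Characteristic polynomial: det(λI − L) = λ(λ² − 4λ + 1)(λ − 1)(λ − 2)(λ − 3).
Roots: λ = 0; (λ² − 4λ + 1) = 0 ⇒ λ = 2 ± √3 ≈ 0.2679, 3.7321; (λ − 1) = 0 ⇒ λ = 1; (λ − 2) = 0 ⇒ λ = 2; (λ − 3) = 0 ⇒ λ = 3.
(Check: the roots sum (with multiplicity) to 10, matching trace L = Σdeg = 2·5 = 10.)
Laplacian eigenvalues: [0.0, 0.2679, 1.0, 2.0, 3.0, 3.7321]. Largest eigenvalue (spectral radius) = 3.7321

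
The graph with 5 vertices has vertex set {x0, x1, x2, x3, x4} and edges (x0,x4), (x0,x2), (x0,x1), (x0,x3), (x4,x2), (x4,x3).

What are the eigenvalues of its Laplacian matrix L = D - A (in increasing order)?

Degrees: deg(x0) = 4, deg(x1) = 1, deg(x2) = 2, deg(x3) = 2, deg(x4) = 3.
L = D − A with rows/columns ordered (x0, x1, x2, x3, x4):
  [ 4, -1, -1, -1, -1]
  [-1,  1,  0,  0,  0]
  [-1,  0,  2,  0, -1]
  [-1,  0,  0,  2, -1]
  [-1,  0, -1, -1,  3]
Characteristic polynomial: det(λI − L) = λ(λ − 1)(λ − 2)(λ − 4)(λ − 5).
Roots: λ = 0; (λ − 1) = 0 ⇒ λ = 1; (λ − 2) = 0 ⇒ λ = 2; (λ − 4) = 0 ⇒ λ = 4; (λ − 5) = 0 ⇒ λ = 5.
(Check: the roots sum (with multiplicity) to 12, matching trace L = Σdeg = 2·6 = 12.)
Laplacian eigenvalues (increasing order): [0.0, 1.0, 2.0, 4.0, 5.0]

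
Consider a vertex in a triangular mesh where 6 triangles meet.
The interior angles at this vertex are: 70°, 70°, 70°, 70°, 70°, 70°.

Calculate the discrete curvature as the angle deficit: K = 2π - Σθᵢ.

Sum of angles = 420°. K = 360° - 420° = -60° = -π/3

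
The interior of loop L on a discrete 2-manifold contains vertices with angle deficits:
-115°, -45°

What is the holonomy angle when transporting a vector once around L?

Holonomy = total enclosed curvature = (-115°) + (-45°) = -160°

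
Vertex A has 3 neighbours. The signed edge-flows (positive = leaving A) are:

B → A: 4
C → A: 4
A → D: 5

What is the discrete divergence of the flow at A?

Divergence = sum of outgoing flows = (-4) + (-4) + 5 = -3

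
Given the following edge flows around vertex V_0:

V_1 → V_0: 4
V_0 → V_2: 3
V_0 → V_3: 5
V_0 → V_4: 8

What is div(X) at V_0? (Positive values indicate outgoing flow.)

Divergence = sum of outgoing flows = (-4) + 3 + 5 + 8 = 12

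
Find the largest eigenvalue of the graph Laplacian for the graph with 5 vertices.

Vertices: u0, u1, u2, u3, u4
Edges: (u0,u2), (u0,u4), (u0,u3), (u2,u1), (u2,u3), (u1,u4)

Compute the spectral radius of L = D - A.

Degrees: deg(u0) = 3, deg(u1) = 2, deg(u2) = 3, deg(u3) = 2, deg(u4) = 2.
L = D − A with rows/columns ordered (u0, u1, u2, u3, u4):
  [ 3,  0, -1, -1, -1]
  [ 0,  2, -1,  0, -1]
  [-1, -1,  3, -1,  0]
  [-1,  0, -1,  2,  0]
  [-1, -1,  0,  0,  2]
Characteristic polynomial: det(λI − L) = λ(λ² − 5λ + 5)(λ² − 7λ + 11).
Roots: λ = 0; (λ² − 5λ + 5) = 0 ⇒ λ = (5 ± √5)/2 ≈ 1.382, 3.618; (λ² − 7λ + 11) = 0 ⇒ λ = (7 ± √5)/2 ≈ 2.382, 4.618.
(Check: the roots sum (with multiplicity) to 12, matching trace L = Σdeg = 2·6 = 12.)
Laplacian eigenvalues: [0.0, 1.382, 2.382, 3.618, 4.618]. Largest eigenvalue (spectral radius) = 4.618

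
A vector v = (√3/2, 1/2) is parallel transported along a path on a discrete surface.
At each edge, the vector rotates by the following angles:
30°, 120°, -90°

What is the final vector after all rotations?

Total rotation: 30° + 120° + (-90°) = 60°. Final vector: (0, 1)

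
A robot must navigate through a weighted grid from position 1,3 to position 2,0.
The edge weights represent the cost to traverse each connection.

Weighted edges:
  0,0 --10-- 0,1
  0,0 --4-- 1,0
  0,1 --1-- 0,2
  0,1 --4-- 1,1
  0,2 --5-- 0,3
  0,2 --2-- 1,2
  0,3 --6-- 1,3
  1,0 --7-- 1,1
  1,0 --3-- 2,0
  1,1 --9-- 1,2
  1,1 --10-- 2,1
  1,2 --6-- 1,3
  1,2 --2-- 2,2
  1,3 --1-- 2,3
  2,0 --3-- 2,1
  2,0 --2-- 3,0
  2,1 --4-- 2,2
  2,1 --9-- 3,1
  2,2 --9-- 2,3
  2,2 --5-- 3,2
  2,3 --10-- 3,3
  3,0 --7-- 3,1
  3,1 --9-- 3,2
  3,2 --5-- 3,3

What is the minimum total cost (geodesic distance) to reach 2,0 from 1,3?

Shortest path: 1,3 → 1,2 → 2,2 → 2,1 → 2,0, total weight = 15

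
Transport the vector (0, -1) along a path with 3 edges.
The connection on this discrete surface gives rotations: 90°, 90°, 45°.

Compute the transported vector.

Total rotation: 90° + 90° + 45° = 225° ≡ -135° (mod 360°). Final vector: (-0.7071, 0.7071)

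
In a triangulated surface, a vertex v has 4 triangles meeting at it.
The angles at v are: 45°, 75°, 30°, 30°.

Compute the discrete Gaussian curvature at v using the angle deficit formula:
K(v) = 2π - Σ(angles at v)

Sum of angles = 180°. K = 360° - 180° = 180° = π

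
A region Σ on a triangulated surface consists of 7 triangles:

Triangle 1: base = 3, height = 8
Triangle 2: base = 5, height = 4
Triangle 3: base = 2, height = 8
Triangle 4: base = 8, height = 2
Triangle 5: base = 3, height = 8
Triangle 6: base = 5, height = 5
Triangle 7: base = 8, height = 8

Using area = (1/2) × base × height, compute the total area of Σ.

(1/2)×3×8 + (1/2)×5×4 + (1/2)×2×8 + (1/2)×8×2 + (1/2)×3×8 + (1/2)×5×5 + (1/2)×8×8 = 94.5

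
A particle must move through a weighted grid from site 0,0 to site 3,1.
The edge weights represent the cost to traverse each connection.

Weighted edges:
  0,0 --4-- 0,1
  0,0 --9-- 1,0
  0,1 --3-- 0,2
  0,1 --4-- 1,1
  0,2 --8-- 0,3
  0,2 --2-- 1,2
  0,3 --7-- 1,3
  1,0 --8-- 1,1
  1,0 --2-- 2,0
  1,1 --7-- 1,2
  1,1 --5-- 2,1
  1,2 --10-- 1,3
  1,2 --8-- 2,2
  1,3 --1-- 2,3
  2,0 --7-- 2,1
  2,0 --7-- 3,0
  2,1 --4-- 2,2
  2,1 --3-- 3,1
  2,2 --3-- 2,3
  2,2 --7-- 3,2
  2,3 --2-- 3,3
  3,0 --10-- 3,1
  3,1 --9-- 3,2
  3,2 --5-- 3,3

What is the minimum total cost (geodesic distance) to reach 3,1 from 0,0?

Shortest path: 0,0 → 0,1 → 1,1 → 2,1 → 3,1, total weight = 16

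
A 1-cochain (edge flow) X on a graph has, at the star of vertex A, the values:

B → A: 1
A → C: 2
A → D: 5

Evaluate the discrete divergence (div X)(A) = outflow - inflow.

Divergence = sum of outgoing flows = (-1) + 2 + 5 = 6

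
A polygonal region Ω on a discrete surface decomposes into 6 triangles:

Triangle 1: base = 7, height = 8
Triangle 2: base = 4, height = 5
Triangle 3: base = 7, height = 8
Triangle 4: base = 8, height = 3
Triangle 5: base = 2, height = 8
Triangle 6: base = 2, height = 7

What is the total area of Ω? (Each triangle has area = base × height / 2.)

(1/2)×7×8 + (1/2)×4×5 + (1/2)×7×8 + (1/2)×8×3 + (1/2)×2×8 + (1/2)×2×7 = 93.0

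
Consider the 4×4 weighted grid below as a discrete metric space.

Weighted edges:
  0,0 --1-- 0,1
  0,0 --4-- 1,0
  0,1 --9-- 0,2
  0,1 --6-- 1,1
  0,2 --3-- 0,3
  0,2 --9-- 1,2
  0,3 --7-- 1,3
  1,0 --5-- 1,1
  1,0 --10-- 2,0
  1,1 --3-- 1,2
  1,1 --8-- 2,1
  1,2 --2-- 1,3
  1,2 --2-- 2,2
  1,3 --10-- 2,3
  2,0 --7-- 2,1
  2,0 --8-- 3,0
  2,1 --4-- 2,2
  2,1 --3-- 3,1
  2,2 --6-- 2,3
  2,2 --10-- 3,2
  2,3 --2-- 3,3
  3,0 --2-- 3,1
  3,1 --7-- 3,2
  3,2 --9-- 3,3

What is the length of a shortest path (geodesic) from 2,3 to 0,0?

Shortest path: 2,3 → 2,2 → 1,2 → 1,1 → 0,1 → 0,0, total weight = 18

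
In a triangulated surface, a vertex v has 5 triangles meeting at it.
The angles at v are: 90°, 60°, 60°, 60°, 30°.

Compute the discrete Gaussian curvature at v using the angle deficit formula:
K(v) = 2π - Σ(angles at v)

Sum of angles = 300°. K = 360° - 300° = 60° = π/3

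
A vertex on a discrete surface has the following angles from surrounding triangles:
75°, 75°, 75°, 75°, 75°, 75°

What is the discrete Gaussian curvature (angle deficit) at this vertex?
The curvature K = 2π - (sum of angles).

Sum of angles = 450°. K = 360° - 450° = -90°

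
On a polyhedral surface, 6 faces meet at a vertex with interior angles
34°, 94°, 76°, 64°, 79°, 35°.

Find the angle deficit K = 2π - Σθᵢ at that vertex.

Sum of angles = 382°. K = 360° - 382° = -22° = -11π/90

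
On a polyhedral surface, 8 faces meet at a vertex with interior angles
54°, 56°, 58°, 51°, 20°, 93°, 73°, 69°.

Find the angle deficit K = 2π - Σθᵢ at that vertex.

Sum of angles = 474°. K = 360° - 474° = -114° = -19π/30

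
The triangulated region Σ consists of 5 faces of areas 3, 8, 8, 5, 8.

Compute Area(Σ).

3 + 8 + 8 + 5 + 8 = 32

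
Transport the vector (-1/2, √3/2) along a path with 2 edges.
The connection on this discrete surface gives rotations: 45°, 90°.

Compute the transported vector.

Total rotation: 45° + 90° = 135°. Final vector: (-0.2588, -0.9659)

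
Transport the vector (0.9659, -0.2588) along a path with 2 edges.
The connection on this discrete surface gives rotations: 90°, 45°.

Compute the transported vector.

Total rotation: 90° + 45° = 135°. Final vector: (-0.5000, 0.8660)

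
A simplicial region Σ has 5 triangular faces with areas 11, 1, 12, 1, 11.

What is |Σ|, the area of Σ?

11 + 1 + 12 + 1 + 11 = 36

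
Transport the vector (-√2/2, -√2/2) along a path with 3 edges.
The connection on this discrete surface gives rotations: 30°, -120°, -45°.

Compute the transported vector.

Total rotation: 30° + (-120°) + (-45°) = -135°. Final vector: (0, 1)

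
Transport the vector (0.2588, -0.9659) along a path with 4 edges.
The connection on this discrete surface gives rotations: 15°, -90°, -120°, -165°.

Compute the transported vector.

Total rotation: 15° + (-90°) + (-120°) + (-165°) = -360° ≡ 0° (mod 360°). Final vector: (0.2588, -0.9659)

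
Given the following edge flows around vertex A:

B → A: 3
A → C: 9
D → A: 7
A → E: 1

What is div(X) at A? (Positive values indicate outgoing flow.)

Divergence = sum of outgoing flows = (-3) + 9 + (-7) + 1 = 0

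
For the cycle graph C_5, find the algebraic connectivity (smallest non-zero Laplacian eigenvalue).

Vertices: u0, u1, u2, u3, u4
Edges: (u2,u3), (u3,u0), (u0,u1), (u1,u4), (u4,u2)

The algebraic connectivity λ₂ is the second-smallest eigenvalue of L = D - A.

The cycle graph C_n has Laplacian eigenvalues λ_k = 2 − 2cos(2πk/n), k = 0, 1, …, n−1. Here n = 5:
k=0: 2 − 2cos(0) = 0.0; k=1: 2 − 2cos(2π/5) = 1.382; k=2: 2 − 2cos(4π/5) = 3.618; k=3: 2 − 2cos(6π/5) = 3.618; k=4: 2 − 2cos(8π/5) = 1.382.
Laplacian eigenvalues: [0.0, 1.382, 1.382, 3.618, 3.618]. Algebraic connectivity (smallest non-zero eigenvalue) = 1.382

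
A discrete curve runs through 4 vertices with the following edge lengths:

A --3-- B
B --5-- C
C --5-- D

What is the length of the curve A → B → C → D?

Arc length = 3 + 5 + 5 = 13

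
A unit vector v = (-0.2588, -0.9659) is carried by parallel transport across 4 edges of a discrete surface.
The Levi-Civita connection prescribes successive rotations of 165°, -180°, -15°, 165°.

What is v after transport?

Total rotation: 165° + (-180°) + (-15°) + 165° = 135°. Final vector: (0.8660, 0.5000)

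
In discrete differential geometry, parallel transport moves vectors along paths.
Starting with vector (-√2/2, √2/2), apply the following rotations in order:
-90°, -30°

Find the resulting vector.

Total rotation: (-90°) + (-30°) = -120°. Final vector: (0.9659, 0.2588)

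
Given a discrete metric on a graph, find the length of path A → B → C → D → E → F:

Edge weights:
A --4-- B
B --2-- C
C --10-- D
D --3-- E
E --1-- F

Arc length = 4 + 2 + 10 + 3 + 1 = 20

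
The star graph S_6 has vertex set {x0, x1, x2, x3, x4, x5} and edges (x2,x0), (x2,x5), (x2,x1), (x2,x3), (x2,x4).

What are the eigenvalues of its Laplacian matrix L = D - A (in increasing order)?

The star S_6 is the complete bipartite graph K_{1,5} (one hub of degree 5, 5 leaves of degree 1). The Laplacian spectrum of K_{p,q} is 0, p (multiplicity q−1), q (multiplicity p−1), p+q. With p = 1, q = 5: 0 once, 1 with multiplicity 4, and 6 once. (Check: trace L = sum of degrees = 10 = 4·1 + 6.)
Laplacian eigenvalues (increasing order): [0.0, 1.0, 1.0, 1.0, 1.0, 6.0]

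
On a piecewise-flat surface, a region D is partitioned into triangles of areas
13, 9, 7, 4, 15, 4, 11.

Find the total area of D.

13 + 9 + 7 + 4 + 15 + 4 + 11 = 63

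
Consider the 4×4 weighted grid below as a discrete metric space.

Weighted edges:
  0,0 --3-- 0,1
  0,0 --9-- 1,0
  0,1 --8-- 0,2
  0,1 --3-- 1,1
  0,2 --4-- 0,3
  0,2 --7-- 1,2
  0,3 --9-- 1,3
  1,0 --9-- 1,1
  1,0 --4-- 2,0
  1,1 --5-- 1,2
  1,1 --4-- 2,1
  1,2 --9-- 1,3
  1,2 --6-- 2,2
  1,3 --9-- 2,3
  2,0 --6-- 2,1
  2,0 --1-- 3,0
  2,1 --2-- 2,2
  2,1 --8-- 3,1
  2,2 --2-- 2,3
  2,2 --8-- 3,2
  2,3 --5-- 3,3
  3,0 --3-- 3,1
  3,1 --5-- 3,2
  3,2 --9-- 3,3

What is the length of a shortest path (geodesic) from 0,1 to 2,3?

Shortest path: 0,1 → 1,1 → 2,1 → 2,2 → 2,3, total weight = 11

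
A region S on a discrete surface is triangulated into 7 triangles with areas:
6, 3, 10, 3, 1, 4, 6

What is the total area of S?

6 + 3 + 10 + 3 + 1 + 4 + 6 = 33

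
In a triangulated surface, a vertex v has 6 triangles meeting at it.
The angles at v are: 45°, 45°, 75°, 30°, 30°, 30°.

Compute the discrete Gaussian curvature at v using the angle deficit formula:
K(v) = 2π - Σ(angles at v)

Sum of angles = 255°. K = 360° - 255° = 105°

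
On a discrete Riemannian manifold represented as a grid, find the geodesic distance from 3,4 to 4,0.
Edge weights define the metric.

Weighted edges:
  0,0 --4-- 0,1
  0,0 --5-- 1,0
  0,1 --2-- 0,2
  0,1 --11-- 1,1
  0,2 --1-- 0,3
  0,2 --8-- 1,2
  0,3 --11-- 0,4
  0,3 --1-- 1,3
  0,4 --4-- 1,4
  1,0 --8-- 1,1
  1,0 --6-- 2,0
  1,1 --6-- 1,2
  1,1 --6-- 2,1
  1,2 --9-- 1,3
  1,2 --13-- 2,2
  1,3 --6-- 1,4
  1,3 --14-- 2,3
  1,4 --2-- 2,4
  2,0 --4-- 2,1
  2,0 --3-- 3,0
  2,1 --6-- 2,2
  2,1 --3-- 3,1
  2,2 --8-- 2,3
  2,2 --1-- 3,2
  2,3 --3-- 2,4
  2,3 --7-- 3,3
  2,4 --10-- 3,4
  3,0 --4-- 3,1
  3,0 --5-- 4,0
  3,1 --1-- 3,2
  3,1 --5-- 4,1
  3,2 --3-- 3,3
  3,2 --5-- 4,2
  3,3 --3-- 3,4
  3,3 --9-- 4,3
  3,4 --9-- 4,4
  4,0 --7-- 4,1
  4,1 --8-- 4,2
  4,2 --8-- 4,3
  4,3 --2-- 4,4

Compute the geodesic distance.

Shortest path: 3,4 → 3,3 → 3,2 → 3,1 → 3,0 → 4,0, total weight = 16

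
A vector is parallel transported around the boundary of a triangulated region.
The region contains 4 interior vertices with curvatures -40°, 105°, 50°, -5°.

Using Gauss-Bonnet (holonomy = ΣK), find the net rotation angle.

Holonomy = total enclosed curvature = (-40°) + 105° + 50° + (-5°) = 110°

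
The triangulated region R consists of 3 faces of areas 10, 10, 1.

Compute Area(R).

10 + 10 + 1 = 21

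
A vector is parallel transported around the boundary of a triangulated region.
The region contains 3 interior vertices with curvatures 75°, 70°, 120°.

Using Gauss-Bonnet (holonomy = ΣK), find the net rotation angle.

Holonomy = total enclosed curvature = 75° + 70° + 120° = 265°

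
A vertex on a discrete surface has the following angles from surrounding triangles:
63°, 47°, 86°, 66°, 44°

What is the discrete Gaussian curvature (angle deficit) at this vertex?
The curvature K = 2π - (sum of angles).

Sum of angles = 306°. K = 360° - 306° = 54° = 3π/10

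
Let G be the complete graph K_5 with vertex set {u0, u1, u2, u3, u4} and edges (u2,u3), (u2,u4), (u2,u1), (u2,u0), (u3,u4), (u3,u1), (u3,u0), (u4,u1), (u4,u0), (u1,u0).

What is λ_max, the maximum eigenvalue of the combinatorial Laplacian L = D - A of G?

For the complete graph K_n, L = nI − J (J = all-ones matrix). J has eigenvalues n (once, eigenvector 𝟙) and 0 (multiplicity n−1), so L has eigenvalues 0 (once) and n (multiplicity n−1). Here n = 5: eigenvalue 0 once and 5 with multiplicity 4.
Laplacian eigenvalues: [0.0, 5.0, 5.0, 5.0, 5.0]. Largest eigenvalue (spectral radius) = 5.0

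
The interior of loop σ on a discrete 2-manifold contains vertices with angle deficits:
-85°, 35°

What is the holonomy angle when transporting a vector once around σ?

Holonomy = total enclosed curvature = (-85°) + 35° = -50°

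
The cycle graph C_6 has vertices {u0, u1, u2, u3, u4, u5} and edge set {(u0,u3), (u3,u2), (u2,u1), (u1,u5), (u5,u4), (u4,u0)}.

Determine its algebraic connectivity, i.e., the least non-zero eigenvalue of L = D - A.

The cycle graph C_n has Laplacian eigenvalues λ_k = 2 − 2cos(2πk/n), k = 0, 1, …, n−1. Here n = 6:
k=0: 2 − 2cos(0) = 0.0; k=1: 2 − 2cos(π/3) = 1.0; k=2: 2 − 2cos(2π/3) = 3.0; k=3: 2 − 2cos(π) = 4.0; k=4: 2 − 2cos(4π/3) = 3.0; k=5: 2 − 2cos(5π/3) = 1.0.
Laplacian eigenvalues: [0.0, 1.0, 1.0, 3.0, 3.0, 4.0]. Algebraic connectivity (smallest non-zero eigenvalue) = 1.0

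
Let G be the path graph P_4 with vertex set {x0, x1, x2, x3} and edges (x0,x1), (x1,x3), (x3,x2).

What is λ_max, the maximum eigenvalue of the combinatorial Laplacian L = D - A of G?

The path graph P_n has Laplacian eigenvalues λ_k = 2 − 2cos(kπ/n), k = 0, 1, …, n−1. Here n = 4:
k=0: 2 − 2cos(0) = 0.0; k=1: 2 − 2cos(π/4) = 0.5858; k=2: 2 − 2cos(π/2) = 2.0; k=3: 2 − 2cos(3π/4) = 3.4142.
Laplacian eigenvalues: [0.0, 0.5858, 2.0, 3.4142]. Largest eigenvalue (spectral radius) = 3.4142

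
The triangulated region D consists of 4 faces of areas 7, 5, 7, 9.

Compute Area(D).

7 + 5 + 7 + 9 = 28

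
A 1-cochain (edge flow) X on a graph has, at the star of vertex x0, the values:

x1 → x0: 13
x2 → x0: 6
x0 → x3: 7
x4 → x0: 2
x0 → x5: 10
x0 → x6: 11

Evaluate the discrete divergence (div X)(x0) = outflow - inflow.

Divergence = sum of outgoing flows = (-13) + (-6) + 7 + (-2) + 10 + 11 = 7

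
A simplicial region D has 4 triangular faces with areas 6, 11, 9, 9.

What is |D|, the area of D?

6 + 11 + 9 + 9 = 35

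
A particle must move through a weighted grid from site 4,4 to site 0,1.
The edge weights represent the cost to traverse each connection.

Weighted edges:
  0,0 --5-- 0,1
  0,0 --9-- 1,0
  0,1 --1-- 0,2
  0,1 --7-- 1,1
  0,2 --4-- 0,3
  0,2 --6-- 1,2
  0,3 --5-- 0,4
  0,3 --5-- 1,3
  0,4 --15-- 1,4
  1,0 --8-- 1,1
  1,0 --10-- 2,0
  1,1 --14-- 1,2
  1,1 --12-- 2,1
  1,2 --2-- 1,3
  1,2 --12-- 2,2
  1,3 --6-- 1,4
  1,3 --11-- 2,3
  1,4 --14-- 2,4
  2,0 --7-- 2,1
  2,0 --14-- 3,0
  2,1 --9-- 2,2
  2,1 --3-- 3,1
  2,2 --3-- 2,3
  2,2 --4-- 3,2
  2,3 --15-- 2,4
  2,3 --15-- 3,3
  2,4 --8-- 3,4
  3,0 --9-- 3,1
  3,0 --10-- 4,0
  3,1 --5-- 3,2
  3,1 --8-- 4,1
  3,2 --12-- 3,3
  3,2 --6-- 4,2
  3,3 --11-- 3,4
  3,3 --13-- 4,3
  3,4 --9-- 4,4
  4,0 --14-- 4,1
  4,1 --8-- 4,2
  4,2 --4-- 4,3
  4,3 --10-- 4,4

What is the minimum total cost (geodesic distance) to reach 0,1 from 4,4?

Shortest path: 4,4 → 4,3 → 4,2 → 3,2 → 2,2 → 1,2 → 0,2 → 0,1, total weight = 43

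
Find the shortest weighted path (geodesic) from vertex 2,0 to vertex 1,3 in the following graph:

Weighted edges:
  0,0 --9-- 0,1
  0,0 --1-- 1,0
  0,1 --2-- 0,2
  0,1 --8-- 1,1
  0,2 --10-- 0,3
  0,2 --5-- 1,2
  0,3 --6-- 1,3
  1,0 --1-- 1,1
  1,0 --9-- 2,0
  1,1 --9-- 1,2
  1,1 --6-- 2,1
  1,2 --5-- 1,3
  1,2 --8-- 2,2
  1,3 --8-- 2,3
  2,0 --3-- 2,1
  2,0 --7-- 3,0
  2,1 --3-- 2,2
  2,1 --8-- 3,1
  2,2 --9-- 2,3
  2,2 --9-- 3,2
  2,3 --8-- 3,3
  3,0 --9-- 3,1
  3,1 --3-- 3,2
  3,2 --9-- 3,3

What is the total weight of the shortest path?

Shortest path: 2,0 → 2,1 → 2,2 → 1,2 → 1,3, total weight = 19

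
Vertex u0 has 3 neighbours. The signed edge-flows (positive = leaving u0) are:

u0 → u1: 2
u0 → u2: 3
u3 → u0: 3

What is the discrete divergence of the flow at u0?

Divergence = sum of outgoing flows = 2 + 3 + (-3) = 2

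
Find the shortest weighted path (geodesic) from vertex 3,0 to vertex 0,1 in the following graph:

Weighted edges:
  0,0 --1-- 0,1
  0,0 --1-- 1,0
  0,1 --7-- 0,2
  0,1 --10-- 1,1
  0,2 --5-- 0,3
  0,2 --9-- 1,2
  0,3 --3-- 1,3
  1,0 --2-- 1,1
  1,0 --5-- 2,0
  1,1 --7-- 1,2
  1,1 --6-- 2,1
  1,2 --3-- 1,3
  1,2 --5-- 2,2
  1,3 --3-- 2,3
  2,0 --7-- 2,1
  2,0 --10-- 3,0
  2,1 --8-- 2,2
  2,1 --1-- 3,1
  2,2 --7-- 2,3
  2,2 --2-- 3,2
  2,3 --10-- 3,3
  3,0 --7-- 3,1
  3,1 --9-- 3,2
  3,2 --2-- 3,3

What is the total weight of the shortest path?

Shortest path: 3,0 → 2,0 → 1,0 → 0,0 → 0,1, total weight = 17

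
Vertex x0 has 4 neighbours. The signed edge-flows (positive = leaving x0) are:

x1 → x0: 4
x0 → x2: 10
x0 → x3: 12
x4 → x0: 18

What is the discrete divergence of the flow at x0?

Divergence = sum of outgoing flows = (-4) + 10 + 12 + (-18) = 0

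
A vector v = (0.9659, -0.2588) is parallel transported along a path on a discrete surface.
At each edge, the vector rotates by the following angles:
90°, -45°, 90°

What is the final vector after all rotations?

Total rotation: 90° + (-45°) + 90° = 135°. Final vector: (-0.5000, 0.8660)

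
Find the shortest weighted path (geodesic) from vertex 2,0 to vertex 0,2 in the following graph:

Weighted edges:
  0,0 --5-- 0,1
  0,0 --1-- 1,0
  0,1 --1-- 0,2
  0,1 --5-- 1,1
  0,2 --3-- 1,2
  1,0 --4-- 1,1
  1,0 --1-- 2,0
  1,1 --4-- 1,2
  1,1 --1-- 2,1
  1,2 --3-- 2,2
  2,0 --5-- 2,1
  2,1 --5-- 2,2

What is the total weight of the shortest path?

Shortest path: 2,0 → 1,0 → 0,0 → 0,1 → 0,2, total weight = 8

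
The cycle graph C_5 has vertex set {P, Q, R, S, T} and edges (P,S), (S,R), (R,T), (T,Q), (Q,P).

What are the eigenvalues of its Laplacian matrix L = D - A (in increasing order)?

The cycle graph C_n has Laplacian eigenvalues λ_k = 2 − 2cos(2πk/n), k = 0, 1, …, n−1. Here n = 5:
k=0: 2 − 2cos(0) = 0.0; k=1: 2 − 2cos(2π/5) = 1.382; k=2: 2 − 2cos(4π/5) = 3.618; k=3: 2 − 2cos(6π/5) = 3.618; k=4: 2 − 2cos(8π/5) = 1.382.
Laplacian eigenvalues (increasing order): [0.0, 1.382, 1.382, 3.618, 3.618]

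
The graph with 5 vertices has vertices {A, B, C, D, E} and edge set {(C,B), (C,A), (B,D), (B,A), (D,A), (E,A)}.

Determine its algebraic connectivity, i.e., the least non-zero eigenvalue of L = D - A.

Degrees: deg(A) = 4, deg(B) = 3, deg(C) = 2, deg(D) = 2, deg(E) = 1.
L = D − A with rows/columns ordered (A, B, C, D, E):
  [ 4, -1, -1, -1, -1]
  [-1,  3, -1, -1,  0]
  [-1, -1,  2,  0,  0]
  [-1, -1,  0,  2,  0]
  [-1,  0,  0,  0,  1]
Characteristic polynomial: det(λI − L) = λ(λ − 1)(λ − 2)(λ − 4)(λ − 5).
Roots: λ = 0; (λ − 1) = 0 ⇒ λ = 1; (λ − 2) = 0 ⇒ λ = 2; (λ − 4) = 0 ⇒ λ = 4; (λ − 5) = 0 ⇒ λ = 5.
(Check: the roots sum (with multiplicity) to 12, matching trace L = Σdeg = 2·6 = 12.)
Laplacian eigenvalues: [0.0, 1.0, 2.0, 4.0, 5.0]. Algebraic connectivity (smallest non-zero eigenvalue) = 1.0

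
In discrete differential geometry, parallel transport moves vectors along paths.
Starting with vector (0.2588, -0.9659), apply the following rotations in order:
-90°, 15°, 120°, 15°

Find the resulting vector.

Total rotation: (-90°) + 15° + 120° + 15° = 60°. Final vector: (0.9659, -0.2588)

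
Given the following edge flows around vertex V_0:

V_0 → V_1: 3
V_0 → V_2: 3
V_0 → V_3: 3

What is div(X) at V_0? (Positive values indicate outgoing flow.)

Divergence = sum of outgoing flows = 3 + 3 + 3 = 9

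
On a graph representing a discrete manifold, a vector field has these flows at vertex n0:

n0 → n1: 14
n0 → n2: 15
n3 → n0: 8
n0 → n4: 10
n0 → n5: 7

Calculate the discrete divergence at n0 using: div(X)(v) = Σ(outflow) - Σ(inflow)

Divergence = sum of outgoing flows = 14 + 15 + (-8) + 10 + 7 = 38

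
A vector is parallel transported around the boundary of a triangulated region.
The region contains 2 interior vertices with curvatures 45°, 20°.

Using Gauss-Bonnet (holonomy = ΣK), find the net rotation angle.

Holonomy = total enclosed curvature = 45° + 20° = 65°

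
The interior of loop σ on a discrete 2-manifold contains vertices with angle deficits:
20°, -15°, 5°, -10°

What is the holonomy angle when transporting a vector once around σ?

Holonomy = total enclosed curvature = 20° + (-15°) + 5° + (-10°) = 0°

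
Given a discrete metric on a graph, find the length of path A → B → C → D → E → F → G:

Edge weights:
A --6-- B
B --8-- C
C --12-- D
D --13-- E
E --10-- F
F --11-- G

Arc length = 6 + 8 + 12 + 13 + 10 + 11 = 60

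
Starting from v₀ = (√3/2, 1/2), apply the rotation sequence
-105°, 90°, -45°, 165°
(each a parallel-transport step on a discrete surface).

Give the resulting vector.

Total rotation: (-105°) + 90° + (-45°) + 165° = 105°. Final vector: (-0.7071, 0.7071)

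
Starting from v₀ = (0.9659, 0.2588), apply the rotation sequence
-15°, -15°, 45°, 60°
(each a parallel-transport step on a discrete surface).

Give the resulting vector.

Total rotation: (-15°) + (-15°) + 45° + 60° = 75°. Final vector: (0, 1)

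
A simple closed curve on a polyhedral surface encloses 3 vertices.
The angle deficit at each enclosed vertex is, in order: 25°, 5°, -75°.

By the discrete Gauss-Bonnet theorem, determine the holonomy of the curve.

Holonomy = total enclosed curvature = 25° + 5° + (-75°) = -45°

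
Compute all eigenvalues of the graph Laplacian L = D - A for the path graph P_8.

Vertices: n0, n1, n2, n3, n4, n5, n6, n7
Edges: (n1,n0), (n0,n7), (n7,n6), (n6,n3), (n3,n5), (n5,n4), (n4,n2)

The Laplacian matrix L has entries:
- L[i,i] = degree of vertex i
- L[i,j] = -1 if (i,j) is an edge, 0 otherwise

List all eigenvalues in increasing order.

The path graph P_n has Laplacian eigenvalues λ_k = 2 − 2cos(kπ/n), k = 0, 1, …, n−1. Here n = 8:
k=0: 2 − 2cos(0) = 0.0; k=1: 2 − 2cos(π/8) = 0.1522; k=2: 2 − 2cos(π/4) = 0.5858; k=3: 2 − 2cos(3π/8) = 1.2346; k=4: 2 − 2cos(π/2) = 2.0; k=5: 2 − 2cos(5π/8) = 2.7654; k=6: 2 − 2cos(3π/4) = 3.4142; k=7: 2 − 2cos(7π/8) = 3.8478.
Laplacian eigenvalues (increasing order): [0.0, 0.1522, 0.5858, 1.2346, 2.0, 2.7654, 3.4142, 3.8478]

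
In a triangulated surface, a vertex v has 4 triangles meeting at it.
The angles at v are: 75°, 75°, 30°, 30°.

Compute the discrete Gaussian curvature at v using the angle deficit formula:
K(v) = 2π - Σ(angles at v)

Sum of angles = 210°. K = 360° - 210° = 150°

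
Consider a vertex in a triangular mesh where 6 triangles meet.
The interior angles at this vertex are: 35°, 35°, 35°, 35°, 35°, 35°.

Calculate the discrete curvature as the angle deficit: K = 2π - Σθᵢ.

Sum of angles = 210°. K = 360° - 210° = 150° = 5π/6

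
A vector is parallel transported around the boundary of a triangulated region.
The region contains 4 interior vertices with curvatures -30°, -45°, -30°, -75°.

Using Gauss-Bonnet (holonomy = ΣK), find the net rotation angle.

Holonomy = total enclosed curvature = (-30°) + (-45°) + (-30°) + (-75°) = -180°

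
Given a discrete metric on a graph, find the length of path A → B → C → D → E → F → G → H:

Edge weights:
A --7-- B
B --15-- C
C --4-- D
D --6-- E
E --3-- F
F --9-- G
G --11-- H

Arc length = 7 + 15 + 4 + 6 + 3 + 9 + 11 = 55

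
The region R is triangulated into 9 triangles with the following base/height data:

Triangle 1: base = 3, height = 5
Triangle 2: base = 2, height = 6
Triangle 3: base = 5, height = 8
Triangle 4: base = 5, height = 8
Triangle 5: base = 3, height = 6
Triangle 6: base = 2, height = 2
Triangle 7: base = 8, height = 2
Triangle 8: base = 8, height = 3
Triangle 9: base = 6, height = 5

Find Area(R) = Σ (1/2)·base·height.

(1/2)×3×5 + (1/2)×2×6 + (1/2)×5×8 + (1/2)×5×8 + (1/2)×3×6 + (1/2)×2×2 + (1/2)×8×2 + (1/2)×8×3 + (1/2)×6×5 = 99.5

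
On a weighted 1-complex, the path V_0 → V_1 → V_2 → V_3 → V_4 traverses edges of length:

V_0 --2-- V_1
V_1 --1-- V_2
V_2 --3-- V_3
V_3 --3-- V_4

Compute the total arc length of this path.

Arc length = 2 + 1 + 3 + 3 = 9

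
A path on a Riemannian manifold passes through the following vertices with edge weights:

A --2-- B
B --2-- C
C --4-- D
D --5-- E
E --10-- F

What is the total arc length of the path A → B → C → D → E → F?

Arc length = 2 + 2 + 4 + 5 + 10 = 23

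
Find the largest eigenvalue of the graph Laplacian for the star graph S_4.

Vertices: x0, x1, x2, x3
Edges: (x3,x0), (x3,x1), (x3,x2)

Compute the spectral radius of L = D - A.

The star S_4 is the complete bipartite graph K_{1,3} (one hub of degree 3, 3 leaves of degree 1). The Laplacian spectrum of K_{p,q} is 0, p (multiplicity q−1), q (multiplicity p−1), p+q. With p = 1, q = 3: 0 once, 1 with multiplicity 2, and 4 once. (Check: trace L = sum of degrees = 6 = 2·1 + 4.)
Laplacian eigenvalues: [0.0, 1.0, 1.0, 4.0]. Largest eigenvalue (spectral radius) = 4.0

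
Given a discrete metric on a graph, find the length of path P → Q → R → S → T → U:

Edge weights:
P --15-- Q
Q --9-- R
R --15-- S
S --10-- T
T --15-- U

Arc length = 15 + 9 + 15 + 10 + 15 = 64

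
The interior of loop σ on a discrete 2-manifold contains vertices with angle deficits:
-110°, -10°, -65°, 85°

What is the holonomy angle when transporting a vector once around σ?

Holonomy = total enclosed curvature = (-110°) + (-10°) + (-65°) + 85° = -100°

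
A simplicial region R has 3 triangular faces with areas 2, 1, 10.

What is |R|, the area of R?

2 + 1 + 10 = 13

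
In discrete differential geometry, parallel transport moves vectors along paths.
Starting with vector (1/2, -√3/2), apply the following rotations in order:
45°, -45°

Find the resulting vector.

Total rotation: 45° + (-45°) = 0°. Final vector: (0.5000, -0.8660)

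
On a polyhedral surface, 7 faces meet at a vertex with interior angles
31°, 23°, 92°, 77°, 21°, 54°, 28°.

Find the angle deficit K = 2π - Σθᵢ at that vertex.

Sum of angles = 326°. K = 360° - 326° = 34° = 17π/90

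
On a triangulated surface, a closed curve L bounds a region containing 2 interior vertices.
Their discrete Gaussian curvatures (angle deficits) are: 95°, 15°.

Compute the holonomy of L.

Holonomy = total enclosed curvature = 95° + 15° = 110°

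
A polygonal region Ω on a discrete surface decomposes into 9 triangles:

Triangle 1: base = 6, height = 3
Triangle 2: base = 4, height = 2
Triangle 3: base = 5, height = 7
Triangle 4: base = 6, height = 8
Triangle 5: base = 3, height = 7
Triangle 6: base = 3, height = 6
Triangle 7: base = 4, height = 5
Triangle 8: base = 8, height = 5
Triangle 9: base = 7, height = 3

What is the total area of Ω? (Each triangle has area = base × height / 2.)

(1/2)×6×3 + (1/2)×4×2 + (1/2)×5×7 + (1/2)×6×8 + (1/2)×3×7 + (1/2)×3×6 + (1/2)×4×5 + (1/2)×8×5 + (1/2)×7×3 = 114.5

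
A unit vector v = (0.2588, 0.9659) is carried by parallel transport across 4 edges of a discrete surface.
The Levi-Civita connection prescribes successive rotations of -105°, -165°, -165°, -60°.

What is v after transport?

Total rotation: (-105°) + (-165°) + (-165°) + (-60°) = -495° ≡ -135° (mod 360°). Final vector: (0.5000, -0.8660)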